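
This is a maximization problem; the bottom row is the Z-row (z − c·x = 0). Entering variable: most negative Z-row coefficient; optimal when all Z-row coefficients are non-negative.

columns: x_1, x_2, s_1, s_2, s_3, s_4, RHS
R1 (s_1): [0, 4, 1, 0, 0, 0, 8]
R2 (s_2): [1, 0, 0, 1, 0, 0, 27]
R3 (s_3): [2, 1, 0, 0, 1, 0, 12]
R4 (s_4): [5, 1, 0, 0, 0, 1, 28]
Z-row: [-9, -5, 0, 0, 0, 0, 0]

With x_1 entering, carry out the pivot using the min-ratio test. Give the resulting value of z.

252/5

Ratio test on column x_1 — row 1: entry 0 ≤ 0; row 2: 27/1 = 27; row 3: 12/2 = 6; row 4: 28/5 = 28/5. Minimum is 28/5 at row 4 (s_4 leaves); pivot element 5.
Pivot on row 4; the Z-row RHS becomes 0 − (-9)·(28/5) = 252/5.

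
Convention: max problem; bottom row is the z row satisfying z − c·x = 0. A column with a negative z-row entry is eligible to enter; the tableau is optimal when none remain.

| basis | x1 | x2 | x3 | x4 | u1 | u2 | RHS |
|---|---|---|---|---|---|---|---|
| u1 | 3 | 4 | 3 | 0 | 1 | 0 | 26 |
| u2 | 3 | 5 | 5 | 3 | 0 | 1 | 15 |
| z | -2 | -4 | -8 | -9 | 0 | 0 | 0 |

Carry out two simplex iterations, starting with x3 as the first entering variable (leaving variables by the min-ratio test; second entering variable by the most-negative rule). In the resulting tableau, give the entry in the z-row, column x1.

Ratio test on column x3 — row 1: 26/3 = 26/3; row 2: 15/5 = 3. Minimum is 3 at row 2 (u2 leaves); pivot element 5.
Divide row 2 by 5; eliminate column x3 from the other rows.
Second iteration: most negative z-row entry is -21/5 in column x4, so x4 enters.
Ratio test on column x4 — row 1: entry -9/5 ≤ 0; row 2: 3/(3/5) = 5. Minimum is 5 at row 2 (x3 leaves); pivot element 3/5.
Divide row 2 by 3/5; eliminate column x4 from the other rows.
After both pivots, the entry at the z-row, column x1 is 7.

7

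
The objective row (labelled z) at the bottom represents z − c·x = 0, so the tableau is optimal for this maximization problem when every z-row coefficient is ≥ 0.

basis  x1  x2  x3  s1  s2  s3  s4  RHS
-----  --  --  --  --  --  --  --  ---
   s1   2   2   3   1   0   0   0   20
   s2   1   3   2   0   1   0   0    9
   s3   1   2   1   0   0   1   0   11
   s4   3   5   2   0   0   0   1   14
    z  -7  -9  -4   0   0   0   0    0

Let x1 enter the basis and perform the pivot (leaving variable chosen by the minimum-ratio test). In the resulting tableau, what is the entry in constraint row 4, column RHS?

14/3

Ratio test on column x1 — row 1: 20/2 = 10; row 2: 9/1 = 9; row 3: 11/1 = 11; row 4: 14/3 = 14/3. Minimum is 14/3 at row 4 (s4 leaves); pivot element 3.
Divide row 4 by 3; eliminate column x1 from the other rows.
In the new row 4, the RHS entry is the old entry divided by the pivot: 14/3 = 14/3.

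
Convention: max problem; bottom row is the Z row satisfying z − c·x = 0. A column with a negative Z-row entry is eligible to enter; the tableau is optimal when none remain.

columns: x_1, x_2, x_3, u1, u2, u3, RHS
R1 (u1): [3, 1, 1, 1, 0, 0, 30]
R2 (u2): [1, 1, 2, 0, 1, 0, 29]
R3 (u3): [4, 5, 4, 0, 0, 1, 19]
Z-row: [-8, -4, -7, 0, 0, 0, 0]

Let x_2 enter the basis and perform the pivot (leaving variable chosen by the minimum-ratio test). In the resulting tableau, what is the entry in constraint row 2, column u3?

-1/5

Ratio test on column x_2 — row 1: 30/1 = 30; row 2: 29/1 = 29; row 3: 19/5 = 19/5. Minimum is 19/5 at row 3 (u3 leaves); pivot element 5.
Divide row 3 by 5; eliminate column x_2 from the other rows.
Row 2 update in column u3: 0 − 1·(1/5) = -1/5.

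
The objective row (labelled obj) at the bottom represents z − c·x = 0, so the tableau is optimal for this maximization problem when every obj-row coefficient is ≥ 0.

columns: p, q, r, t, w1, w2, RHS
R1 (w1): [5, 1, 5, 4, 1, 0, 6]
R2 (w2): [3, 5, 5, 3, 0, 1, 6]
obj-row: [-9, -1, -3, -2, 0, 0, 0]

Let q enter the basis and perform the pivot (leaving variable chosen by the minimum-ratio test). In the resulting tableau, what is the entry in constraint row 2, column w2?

1/5

Ratio test on column q — row 1: 6/1 = 6; row 2: 6/5 = 6/5. Minimum is 6/5 at row 2 (w2 leaves); pivot element 5.
Divide row 2 by 5; eliminate column q from the other rows.
In the new row 2, the w2 entry is the old entry divided by the pivot: 1/5 = 1/5.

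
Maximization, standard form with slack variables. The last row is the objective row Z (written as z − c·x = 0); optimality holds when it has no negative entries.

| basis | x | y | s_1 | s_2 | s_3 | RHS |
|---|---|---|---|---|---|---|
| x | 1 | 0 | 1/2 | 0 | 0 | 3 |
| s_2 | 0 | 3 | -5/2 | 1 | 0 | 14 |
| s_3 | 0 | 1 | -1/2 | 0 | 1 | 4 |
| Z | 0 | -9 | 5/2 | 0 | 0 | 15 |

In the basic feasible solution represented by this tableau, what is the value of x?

x is basic (row 1); its value is the RHS of that row, 3.

3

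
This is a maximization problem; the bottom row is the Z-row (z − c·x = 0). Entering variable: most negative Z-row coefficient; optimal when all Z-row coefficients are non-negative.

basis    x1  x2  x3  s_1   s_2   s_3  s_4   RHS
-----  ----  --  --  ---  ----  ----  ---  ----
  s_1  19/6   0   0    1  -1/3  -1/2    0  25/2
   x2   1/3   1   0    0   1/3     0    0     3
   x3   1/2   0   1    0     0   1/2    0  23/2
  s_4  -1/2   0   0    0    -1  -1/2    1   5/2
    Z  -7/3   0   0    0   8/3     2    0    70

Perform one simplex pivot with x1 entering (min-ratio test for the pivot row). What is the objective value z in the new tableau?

1505/19

Ratio test on column x1 — row 1: (25/2)/(19/6) = 75/19; row 2: 3/(1/3) = 9; row 3: (23/2)/(1/2) = 23; row 4: entry -1/2 ≤ 0. Minimum is 75/19 at row 1 (s_1 leaves); pivot element 19/6.
Pivot on row 1; the Z-row RHS becomes 70 − (-7/3)·(75/19) = 1505/19.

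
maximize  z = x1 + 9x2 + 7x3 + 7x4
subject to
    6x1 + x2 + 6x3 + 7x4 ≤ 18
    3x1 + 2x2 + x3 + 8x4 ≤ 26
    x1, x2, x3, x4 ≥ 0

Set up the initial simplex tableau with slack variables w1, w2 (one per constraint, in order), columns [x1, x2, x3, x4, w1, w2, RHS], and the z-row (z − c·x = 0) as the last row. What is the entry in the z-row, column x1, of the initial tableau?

The z-row carries the negated objective coefficients: the x1 entry is -1.

-1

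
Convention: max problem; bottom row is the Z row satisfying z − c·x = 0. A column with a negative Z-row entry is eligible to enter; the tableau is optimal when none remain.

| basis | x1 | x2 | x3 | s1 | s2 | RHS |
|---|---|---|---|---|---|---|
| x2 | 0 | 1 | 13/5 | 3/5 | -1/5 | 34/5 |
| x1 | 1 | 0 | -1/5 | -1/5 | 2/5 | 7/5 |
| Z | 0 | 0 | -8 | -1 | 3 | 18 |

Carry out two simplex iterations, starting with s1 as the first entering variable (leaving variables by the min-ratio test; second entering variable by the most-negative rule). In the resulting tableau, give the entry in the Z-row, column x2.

40/13

Ratio test on column s1 — row 1: (34/5)/(3/5) = 34/3; row 2: entry -1/5 ≤ 0. Minimum is 34/3 at row 1 (x2 leaves); pivot element 3/5.
Divide row 1 by 3/5; eliminate column s1 from the other rows.
Second iteration: most negative Z-row entry is -11/3 in column x3, so x3 enters.
Ratio test on column x3 — row 1: (34/3)/(13/3) = 34/13; row 2: (11/3)/(2/3) = 11/2. Minimum is 34/13 at row 1 (s1 leaves); pivot element 13/3.
Divide row 1 by 13/3; eliminate column x3 from the other rows.
After both pivots, the entry at the Z-row, column x2 is 40/13.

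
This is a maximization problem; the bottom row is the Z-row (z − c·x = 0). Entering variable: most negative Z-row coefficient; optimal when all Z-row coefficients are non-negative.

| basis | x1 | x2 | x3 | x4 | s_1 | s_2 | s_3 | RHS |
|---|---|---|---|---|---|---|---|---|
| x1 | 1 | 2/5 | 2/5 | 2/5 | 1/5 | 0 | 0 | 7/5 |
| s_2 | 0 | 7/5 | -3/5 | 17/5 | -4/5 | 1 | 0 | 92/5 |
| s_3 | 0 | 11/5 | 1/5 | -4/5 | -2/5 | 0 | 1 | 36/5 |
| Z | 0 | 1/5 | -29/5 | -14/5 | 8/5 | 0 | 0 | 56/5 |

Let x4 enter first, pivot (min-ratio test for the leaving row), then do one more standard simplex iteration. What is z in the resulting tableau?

Ratio test on column x4 — row 1: (7/5)/(2/5) = 7/2; row 2: (92/5)/(17/5) = 92/17; row 3: entry -4/5 ≤ 0. Minimum is 7/2 at row 1 (x1 leaves); pivot element 2/5.
Pivot on row 1; the Z-row RHS becomes 56/5 − (-14/5)·(7/2) = 21.
Next entering variable (most negative Z-row entry -3): x3.
Ratio test on column x3 — row 1: (7/2)/1 = 7/2; row 2: entry -4 ≤ 0; row 3: 10/1 = 10. Minimum is 7/2 at row 1 (x4 leaves); pivot element 1.
After the second pivot the Z-row RHS is 21 − (-3)·(7/2) = 63/2.

63/2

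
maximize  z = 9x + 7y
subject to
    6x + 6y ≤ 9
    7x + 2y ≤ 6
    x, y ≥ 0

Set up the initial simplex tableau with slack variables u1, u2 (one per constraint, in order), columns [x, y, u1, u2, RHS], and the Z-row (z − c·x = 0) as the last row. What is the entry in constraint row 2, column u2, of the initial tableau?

Slack u2 belongs to constraint 2; its column is the unit vector e_2, so the entry in row 2 is 1.

1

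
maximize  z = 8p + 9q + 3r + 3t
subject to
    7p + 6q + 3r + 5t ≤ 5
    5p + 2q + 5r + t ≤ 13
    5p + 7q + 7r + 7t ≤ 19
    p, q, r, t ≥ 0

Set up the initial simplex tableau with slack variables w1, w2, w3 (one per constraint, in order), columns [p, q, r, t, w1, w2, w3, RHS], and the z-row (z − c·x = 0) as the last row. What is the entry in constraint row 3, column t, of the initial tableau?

Constraint 3 has coefficient 7 on t.

7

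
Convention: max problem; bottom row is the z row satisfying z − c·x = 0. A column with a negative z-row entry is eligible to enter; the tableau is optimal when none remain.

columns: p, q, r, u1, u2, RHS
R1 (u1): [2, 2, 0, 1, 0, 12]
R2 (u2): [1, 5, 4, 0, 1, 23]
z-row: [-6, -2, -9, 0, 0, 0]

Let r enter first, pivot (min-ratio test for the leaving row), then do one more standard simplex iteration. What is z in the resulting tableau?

297/4

Ratio test on column r — row 1: entry 0 ≤ 0; row 2: 23/4 = 23/4. Minimum is 23/4 at row 2 (u2 leaves); pivot element 4.
Pivot on row 2; the z-row RHS becomes 0 − (-9)·(23/4) = 207/4.
Next entering variable (most negative z-row entry -15/4): p.
Ratio test on column p — row 1: 12/2 = 6; row 2: (23/4)/(1/4) = 23. Minimum is 6 at row 1 (u1 leaves); pivot element 2.
After the second pivot the z-row RHS is 207/4 − (-15/4)·6 = 297/4.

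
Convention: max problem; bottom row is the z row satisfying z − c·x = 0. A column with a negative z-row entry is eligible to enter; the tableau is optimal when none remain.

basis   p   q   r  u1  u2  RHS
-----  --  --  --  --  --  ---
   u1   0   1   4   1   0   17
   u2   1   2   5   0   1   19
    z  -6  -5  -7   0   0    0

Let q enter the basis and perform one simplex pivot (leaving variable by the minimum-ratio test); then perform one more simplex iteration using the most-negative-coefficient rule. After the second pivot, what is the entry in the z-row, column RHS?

114

Ratio test on column q — row 1: 17/1 = 17; row 2: 19/2 = 19/2. Minimum is 19/2 at row 2 (u2 leaves); pivot element 2.
Divide row 2 by 2; eliminate column q from the other rows.
Second iteration: most negative z-row entry is -7/2 in column p, so p enters.
Ratio test on column p — row 1: entry -1/2 ≤ 0; row 2: (19/2)/(1/2) = 19. Minimum is 19 at row 2 (q leaves); pivot element 1/2.
Divide row 2 by 1/2; eliminate column p from the other rows.
After both pivots, the entry at the z-row, column RHS is 114.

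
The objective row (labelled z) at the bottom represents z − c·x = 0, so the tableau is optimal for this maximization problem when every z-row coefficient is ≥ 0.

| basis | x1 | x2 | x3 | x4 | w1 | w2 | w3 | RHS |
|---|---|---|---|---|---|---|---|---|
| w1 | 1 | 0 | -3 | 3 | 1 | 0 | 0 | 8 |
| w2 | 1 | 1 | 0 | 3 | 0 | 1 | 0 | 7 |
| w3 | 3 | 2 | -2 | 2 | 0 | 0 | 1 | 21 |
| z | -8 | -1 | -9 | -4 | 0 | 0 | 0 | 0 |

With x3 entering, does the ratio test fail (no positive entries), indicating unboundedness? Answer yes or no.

yes

Every constraint-row entry in column x3 is ≤ 0, so increasing x3 is unbounded.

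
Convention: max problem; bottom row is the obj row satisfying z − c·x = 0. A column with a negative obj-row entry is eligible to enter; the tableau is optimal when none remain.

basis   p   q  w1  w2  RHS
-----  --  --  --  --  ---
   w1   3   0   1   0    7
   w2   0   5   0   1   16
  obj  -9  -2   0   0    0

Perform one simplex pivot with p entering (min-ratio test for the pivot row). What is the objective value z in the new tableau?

Ratio test on column p — row 1: 7/3 = 7/3; row 2: entry 0 ≤ 0. Minimum is 7/3 at row 1 (w1 leaves); pivot element 3.
Pivot on row 1; the obj-row RHS becomes 0 − (-9)·(7/3) = 21.

21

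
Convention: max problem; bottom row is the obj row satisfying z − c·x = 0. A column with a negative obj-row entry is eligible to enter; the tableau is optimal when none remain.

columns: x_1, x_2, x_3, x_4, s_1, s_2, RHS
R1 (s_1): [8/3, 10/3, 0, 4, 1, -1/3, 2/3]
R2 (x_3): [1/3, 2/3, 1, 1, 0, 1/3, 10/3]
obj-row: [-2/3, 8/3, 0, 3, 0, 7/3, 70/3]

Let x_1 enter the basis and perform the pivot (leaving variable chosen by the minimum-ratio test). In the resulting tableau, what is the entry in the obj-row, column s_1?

Ratio test on column x_1 — row 1: (2/3)/(8/3) = 1/4; row 2: (10/3)/(1/3) = 10. Minimum is 1/4 at row 1 (s_1 leaves); pivot element 8/3.
Divide row 1 by 8/3; eliminate column x_1 from the other rows.
obj-row update in column s_1: 0 − (-2/3)·(3/8) = 1/4.

1/4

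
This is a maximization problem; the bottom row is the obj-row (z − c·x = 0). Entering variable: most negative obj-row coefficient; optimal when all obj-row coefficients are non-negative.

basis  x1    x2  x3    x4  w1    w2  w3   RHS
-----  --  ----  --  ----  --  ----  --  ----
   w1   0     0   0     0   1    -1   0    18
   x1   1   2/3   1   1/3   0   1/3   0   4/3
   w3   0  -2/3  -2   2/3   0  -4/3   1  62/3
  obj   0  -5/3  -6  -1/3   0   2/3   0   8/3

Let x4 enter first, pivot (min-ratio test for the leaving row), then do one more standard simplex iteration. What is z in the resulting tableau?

32/3

Ratio test on column x4 — row 1: entry 0 ≤ 0; row 2: (4/3)/(1/3) = 4; row 3: (62/3)/(2/3) = 31. Minimum is 4 at row 2 (x1 leaves); pivot element 1/3.
Pivot on row 2; the obj-row RHS becomes 8/3 − (-1/3)·4 = 4.
Next entering variable (most negative obj-row entry -5): x3.
Ratio test on column x3 — row 1: entry 0 ≤ 0; row 2: 4/3 = 4/3; row 3: entry -4 ≤ 0. Minimum is 4/3 at row 2 (x4 leaves); pivot element 3.
After the second pivot the obj-row RHS is 4 − (-5)·(4/3) = 32/3.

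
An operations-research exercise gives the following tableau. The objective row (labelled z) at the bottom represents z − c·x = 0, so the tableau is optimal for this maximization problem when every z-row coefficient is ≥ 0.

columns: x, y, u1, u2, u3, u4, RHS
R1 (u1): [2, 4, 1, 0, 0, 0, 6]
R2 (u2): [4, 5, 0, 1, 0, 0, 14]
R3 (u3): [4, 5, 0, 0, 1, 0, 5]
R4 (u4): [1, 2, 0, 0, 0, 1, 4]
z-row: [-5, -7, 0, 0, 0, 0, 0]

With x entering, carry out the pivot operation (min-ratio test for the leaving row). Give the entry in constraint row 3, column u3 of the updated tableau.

1/4

Ratio test on column x — row 1: 6/2 = 3; row 2: 14/4 = 7/2; row 3: 5/4 = 5/4; row 4: 4/1 = 4. Minimum is 5/4 at row 3 (u3 leaves); pivot element 4.
Divide row 3 by 4; eliminate column x from the other rows.
In the new row 3, the u3 entry is the old entry divided by the pivot: 1/4 = 1/4.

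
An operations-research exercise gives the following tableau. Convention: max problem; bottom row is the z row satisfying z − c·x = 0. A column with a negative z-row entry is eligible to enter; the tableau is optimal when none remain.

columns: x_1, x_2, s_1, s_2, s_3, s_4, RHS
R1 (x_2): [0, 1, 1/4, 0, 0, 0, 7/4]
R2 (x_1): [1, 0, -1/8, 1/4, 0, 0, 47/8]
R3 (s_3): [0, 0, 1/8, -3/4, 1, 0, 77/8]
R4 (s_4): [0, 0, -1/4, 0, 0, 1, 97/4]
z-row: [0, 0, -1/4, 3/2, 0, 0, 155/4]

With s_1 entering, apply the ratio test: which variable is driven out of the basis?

Column s_1 entries and ratios — x_2: (7/4)/(1/4) = 7; x_1: -1/8 ≤ 0, skip; s_3: (77/8)/(1/8) = 77; s_4: -1/4 ≤ 0, skip.
Smallest ratio is 7 in the row of x_2, so x_2 leaves.

x_2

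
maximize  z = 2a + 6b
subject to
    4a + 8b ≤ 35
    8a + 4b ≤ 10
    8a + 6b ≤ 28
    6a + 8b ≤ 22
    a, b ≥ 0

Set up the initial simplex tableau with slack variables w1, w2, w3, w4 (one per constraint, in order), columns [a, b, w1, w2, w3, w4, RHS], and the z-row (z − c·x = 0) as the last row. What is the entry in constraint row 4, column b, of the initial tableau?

Constraint 4 has coefficient 8 on b.

8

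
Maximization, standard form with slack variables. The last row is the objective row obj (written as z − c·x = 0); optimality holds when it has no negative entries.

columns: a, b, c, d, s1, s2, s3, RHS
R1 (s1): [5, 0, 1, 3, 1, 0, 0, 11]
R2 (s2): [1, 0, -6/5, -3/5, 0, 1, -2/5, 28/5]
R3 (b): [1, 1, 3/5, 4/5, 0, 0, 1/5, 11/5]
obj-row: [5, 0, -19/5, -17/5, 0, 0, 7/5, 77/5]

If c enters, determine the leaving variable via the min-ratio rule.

Column c entries and ratios — s1: 11/1 = 11; s2: -6/5 ≤ 0, skip; b: (11/5)/(3/5) = 11/3.
Smallest ratio is 11/3 in the row of b, so b leaves.

b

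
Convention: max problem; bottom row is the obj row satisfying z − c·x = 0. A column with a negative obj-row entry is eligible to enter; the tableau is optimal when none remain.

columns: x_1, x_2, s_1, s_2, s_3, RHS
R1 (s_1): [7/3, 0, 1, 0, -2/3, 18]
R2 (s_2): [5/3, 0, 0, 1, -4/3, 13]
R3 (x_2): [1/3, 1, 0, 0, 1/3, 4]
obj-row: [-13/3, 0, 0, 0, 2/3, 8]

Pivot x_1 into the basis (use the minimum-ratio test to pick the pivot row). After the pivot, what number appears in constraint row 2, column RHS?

1/7

Ratio test on column x_1 — row 1: 18/(7/3) = 54/7; row 2: 13/(5/3) = 39/5; row 3: 4/(1/3) = 12. Minimum is 54/7 at row 1 (s_1 leaves); pivot element 7/3.
Divide row 1 by 7/3; eliminate column x_1 from the other rows.
Row 2 update in column RHS: 13 − (5/3)·(54/7) = 1/7.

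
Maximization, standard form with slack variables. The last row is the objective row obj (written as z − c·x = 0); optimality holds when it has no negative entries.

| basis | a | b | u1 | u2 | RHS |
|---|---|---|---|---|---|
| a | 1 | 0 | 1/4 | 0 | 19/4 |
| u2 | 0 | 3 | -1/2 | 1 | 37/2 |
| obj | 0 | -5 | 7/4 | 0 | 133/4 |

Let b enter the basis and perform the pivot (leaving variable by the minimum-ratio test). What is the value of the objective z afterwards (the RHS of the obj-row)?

Ratio test on column b — row 1: entry 0 ≤ 0; row 2: (37/2)/3 = 37/6. Minimum is 37/6 at row 2 (u2 leaves); pivot element 3.
Pivot on row 2; the obj-row RHS becomes 133/4 − (-5)·(37/6) = 769/12.

769/12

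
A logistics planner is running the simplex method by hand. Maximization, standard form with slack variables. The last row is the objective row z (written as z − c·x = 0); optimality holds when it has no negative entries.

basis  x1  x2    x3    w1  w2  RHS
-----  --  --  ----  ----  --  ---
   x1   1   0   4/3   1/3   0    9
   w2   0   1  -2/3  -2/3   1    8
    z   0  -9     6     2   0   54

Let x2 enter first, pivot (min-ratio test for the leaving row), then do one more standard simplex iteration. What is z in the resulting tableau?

Ratio test on column x2 — row 1: entry 0 ≤ 0; row 2: 8/1 = 8. Minimum is 8 at row 2 (w2 leaves); pivot element 1.
Pivot on row 2; the z-row RHS becomes 54 − (-9)·8 = 126.
Next entering variable (most negative z-row entry -4): w1.
Ratio test on column w1 — row 1: 9/(1/3) = 27; row 2: entry -2/3 ≤ 0. Minimum is 27 at row 1 (x1 leaves); pivot element 1/3.
After the second pivot the z-row RHS is 126 − (-4)·27 = 234.

234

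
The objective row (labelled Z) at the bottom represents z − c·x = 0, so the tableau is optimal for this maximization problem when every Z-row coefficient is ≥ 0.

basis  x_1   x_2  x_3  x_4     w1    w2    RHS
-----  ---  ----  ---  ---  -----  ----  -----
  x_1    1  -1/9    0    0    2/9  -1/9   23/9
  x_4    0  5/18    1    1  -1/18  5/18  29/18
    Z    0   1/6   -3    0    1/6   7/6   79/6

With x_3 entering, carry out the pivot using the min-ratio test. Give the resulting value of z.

18

Ratio test on column x_3 — row 1: entry 0 ≤ 0; row 2: (29/18)/1 = 29/18. Minimum is 29/18 at row 2 (x_4 leaves); pivot element 1.
Pivot on row 2; the Z-row RHS becomes 79/6 − (-3)·(29/18) = 18.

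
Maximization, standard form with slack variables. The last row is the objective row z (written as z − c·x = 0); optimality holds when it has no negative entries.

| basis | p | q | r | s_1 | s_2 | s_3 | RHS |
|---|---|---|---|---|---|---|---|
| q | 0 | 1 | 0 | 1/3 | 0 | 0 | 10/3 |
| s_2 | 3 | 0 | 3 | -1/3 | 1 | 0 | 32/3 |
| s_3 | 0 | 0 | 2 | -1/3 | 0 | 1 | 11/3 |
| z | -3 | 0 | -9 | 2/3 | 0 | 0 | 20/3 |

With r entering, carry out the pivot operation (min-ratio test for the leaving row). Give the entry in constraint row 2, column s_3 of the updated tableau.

Ratio test on column r — row 1: entry 0 ≤ 0; row 2: (32/3)/3 = 32/9; row 3: (11/3)/2 = 11/6. Minimum is 11/6 at row 3 (s_3 leaves); pivot element 2.
Divide row 3 by 2; eliminate column r from the other rows.
Row 2 update in column s_3: 0 − 3·(1/2) = -3/2.

-3/2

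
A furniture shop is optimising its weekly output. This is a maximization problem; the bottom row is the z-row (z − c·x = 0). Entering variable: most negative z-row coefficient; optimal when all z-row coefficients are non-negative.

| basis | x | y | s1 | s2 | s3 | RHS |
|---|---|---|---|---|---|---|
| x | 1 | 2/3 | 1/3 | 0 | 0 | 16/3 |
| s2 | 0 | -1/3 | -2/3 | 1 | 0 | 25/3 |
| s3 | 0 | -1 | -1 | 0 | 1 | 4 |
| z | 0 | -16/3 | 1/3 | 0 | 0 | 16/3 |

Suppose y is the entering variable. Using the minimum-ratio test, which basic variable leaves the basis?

x

Column y entries and ratios — x: (16/3)/(2/3) = 8; s2: -1/3 ≤ 0, skip; s3: -1 ≤ 0, skip.
Smallest ratio is 8 in the row of x, so x leaves.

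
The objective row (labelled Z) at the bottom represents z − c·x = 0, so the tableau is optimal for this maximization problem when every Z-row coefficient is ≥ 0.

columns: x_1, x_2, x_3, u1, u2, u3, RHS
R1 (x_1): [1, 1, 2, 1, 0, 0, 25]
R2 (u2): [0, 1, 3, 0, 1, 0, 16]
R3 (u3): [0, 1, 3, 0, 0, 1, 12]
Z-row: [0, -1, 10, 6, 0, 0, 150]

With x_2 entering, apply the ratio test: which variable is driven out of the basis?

u3

Column x_2 entries and ratios — x_1: 25/1 = 25; u2: 16/1 = 16; u3: 12/1 = 12.
Smallest ratio is 12 in the row of u3, so u3 leaves.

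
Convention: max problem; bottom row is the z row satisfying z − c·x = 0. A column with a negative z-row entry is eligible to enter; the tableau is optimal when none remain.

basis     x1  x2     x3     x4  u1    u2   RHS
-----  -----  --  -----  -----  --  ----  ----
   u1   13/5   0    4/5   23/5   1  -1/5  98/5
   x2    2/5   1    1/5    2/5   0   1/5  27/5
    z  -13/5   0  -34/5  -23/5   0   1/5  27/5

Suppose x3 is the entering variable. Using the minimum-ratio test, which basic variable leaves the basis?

u1

Column x3 entries and ratios — u1: (98/5)/(4/5) = 49/2; x2: (27/5)/(1/5) = 27.
Smallest ratio is 49/2 in the row of u1, so u1 leaves.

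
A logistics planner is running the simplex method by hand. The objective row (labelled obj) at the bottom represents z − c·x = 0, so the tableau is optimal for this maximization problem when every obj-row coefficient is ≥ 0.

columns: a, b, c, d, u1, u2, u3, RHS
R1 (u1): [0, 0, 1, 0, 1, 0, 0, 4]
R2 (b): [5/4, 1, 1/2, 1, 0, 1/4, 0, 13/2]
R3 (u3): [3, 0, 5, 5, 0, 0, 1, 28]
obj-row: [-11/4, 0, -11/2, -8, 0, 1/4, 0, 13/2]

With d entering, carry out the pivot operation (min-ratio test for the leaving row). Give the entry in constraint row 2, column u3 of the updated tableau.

Ratio test on column d — row 1: entry 0 ≤ 0; row 2: (13/2)/1 = 13/2; row 3: 28/5 = 28/5. Minimum is 28/5 at row 3 (u3 leaves); pivot element 5.
Divide row 3 by 5; eliminate column d from the other rows.
Row 2 update in column u3: 0 − 1·(1/5) = -1/5.

-1/5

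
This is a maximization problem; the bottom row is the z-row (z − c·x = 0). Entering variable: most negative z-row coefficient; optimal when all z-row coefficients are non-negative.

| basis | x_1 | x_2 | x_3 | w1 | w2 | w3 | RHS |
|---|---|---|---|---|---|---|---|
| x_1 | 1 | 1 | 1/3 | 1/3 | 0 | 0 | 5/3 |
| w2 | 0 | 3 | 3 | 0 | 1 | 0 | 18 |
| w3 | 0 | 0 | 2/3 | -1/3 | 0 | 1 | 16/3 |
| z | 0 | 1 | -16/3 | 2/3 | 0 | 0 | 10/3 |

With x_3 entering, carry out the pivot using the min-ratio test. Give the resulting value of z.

30

Ratio test on column x_3 — row 1: (5/3)/(1/3) = 5; row 2: 18/3 = 6; row 3: (16/3)/(2/3) = 8. Minimum is 5 at row 1 (x_1 leaves); pivot element 1/3.
Pivot on row 1; the z-row RHS becomes 10/3 − (-16/3)·5 = 30.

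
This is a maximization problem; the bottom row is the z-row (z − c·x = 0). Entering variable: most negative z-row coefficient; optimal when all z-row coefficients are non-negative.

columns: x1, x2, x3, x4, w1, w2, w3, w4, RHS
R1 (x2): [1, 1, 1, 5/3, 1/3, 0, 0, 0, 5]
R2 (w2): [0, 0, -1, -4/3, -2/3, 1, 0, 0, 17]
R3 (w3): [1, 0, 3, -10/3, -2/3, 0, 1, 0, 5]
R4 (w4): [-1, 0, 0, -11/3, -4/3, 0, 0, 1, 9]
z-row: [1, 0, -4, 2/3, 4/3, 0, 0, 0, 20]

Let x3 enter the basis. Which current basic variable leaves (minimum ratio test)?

w3

Column x3 entries and ratios — x2: 5/1 = 5; w2: -1 ≤ 0, skip; w3: 5/3 = 5/3; w4: 0 ≤ 0, skip.
Smallest ratio is 5/3 in the row of w3, so w3 leaves.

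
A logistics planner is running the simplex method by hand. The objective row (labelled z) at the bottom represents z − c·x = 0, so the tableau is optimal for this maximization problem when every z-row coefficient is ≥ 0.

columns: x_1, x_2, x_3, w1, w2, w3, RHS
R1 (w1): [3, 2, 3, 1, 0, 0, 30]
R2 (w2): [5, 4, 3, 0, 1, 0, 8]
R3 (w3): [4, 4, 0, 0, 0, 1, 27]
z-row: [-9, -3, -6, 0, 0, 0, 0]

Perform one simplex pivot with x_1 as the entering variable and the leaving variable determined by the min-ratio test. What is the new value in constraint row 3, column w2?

Ratio test on column x_1 — row 1: 30/3 = 10; row 2: 8/5 = 8/5; row 3: 27/4 = 27/4. Minimum is 8/5 at row 2 (w2 leaves); pivot element 5.
Divide row 2 by 5; eliminate column x_1 from the other rows.
Row 3 update in column w2: 0 − 4·(1/5) = -4/5.

-4/5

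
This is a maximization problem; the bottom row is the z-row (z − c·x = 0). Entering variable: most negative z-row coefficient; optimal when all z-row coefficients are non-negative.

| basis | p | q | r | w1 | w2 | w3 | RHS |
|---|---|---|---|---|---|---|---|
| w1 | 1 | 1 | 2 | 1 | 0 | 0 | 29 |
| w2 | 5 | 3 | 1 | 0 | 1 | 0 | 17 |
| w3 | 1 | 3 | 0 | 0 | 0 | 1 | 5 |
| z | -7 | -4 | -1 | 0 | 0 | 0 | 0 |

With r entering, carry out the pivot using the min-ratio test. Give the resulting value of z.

29/2

Ratio test on column r — row 1: 29/2 = 29/2; row 2: 17/1 = 17; row 3: entry 0 ≤ 0. Minimum is 29/2 at row 1 (w1 leaves); pivot element 2.
Pivot on row 1; the z-row RHS becomes 0 − (-1)·(29/2) = 29/2.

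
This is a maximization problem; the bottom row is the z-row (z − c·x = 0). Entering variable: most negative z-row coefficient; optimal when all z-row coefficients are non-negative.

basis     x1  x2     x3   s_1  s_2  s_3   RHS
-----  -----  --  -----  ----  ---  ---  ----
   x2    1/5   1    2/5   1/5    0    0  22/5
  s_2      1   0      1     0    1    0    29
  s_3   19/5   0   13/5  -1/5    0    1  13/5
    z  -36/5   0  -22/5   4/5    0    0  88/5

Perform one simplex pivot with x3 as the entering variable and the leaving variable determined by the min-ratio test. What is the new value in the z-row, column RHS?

22

Ratio test on column x3 — row 1: (22/5)/(2/5) = 11; row 2: 29/1 = 29; row 3: (13/5)/(13/5) = 1. Minimum is 1 at row 3 (s_3 leaves); pivot element 13/5.
Divide row 3 by 13/5; eliminate column x3 from the other rows.
z-row update in column RHS: 88/5 − (-22/5)·1 = 22.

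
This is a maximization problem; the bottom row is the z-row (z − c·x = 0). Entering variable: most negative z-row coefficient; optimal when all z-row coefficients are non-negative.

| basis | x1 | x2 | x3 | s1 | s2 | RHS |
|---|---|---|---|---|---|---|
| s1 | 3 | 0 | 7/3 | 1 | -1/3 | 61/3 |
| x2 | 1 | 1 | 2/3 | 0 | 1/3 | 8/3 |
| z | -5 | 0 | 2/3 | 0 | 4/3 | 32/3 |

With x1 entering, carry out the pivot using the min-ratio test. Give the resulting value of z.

24

Ratio test on column x1 — row 1: (61/3)/3 = 61/9; row 2: (8/3)/1 = 8/3. Minimum is 8/3 at row 2 (x2 leaves); pivot element 1.
Pivot on row 2; the z-row RHS becomes 32/3 − (-5)·(8/3) = 24.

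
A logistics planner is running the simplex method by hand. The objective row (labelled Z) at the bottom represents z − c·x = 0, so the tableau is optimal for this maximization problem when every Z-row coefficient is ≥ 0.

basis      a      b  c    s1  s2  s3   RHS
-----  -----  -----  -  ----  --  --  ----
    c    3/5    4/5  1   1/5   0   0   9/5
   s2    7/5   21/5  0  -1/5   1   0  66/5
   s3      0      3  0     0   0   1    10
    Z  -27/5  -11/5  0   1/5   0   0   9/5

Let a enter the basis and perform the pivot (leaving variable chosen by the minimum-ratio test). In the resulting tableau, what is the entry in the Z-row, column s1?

Ratio test on column a — row 1: (9/5)/(3/5) = 3; row 2: (66/5)/(7/5) = 66/7; row 3: entry 0 ≤ 0. Minimum is 3 at row 1 (c leaves); pivot element 3/5.
Divide row 1 by 3/5; eliminate column a from the other rows.
Z-row update in column s1: 1/5 − (-27/5)·(1/3) = 2.

2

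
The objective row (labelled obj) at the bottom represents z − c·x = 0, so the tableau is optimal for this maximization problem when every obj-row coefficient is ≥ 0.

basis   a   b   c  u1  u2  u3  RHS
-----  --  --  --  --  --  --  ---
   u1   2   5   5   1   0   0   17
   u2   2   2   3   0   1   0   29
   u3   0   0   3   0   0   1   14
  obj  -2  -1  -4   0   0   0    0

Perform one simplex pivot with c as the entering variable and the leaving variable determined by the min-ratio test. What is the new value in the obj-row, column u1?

4/5

Ratio test on column c — row 1: 17/5 = 17/5; row 2: 29/3 = 29/3; row 3: 14/3 = 14/3. Minimum is 17/5 at row 1 (u1 leaves); pivot element 5.
Divide row 1 by 5; eliminate column c from the other rows.
obj-row update in column u1: 0 − (-4)·(1/5) = 4/5.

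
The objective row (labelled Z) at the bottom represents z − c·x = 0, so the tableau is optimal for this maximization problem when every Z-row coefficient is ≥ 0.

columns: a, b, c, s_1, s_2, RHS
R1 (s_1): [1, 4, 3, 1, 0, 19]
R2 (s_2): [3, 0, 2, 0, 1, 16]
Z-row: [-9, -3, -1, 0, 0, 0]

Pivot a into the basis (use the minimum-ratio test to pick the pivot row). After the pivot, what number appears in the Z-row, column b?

-3

Ratio test on column a — row 1: 19/1 = 19; row 2: 16/3 = 16/3. Minimum is 16/3 at row 2 (s_2 leaves); pivot element 3.
Divide row 2 by 3; eliminate column a from the other rows.
Z-row update in column b: -3 − (-9)·0 = -3.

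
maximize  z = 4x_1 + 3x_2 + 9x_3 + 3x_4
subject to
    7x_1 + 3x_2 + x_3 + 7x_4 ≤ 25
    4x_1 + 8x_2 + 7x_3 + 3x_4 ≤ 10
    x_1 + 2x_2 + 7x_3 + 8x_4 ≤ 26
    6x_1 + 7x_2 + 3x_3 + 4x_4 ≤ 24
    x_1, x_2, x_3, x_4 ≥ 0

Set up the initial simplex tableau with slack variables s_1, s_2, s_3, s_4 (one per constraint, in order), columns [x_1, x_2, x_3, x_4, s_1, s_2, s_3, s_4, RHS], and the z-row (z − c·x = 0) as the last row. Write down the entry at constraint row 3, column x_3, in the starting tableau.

Constraint 3 has coefficient 7 on x_3.

7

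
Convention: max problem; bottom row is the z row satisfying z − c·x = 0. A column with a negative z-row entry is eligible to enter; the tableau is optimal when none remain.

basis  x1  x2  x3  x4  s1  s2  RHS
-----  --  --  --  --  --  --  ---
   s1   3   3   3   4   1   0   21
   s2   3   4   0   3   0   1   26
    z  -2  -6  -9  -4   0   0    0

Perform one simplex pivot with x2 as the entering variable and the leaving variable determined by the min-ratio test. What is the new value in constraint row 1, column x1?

Ratio test on column x2 — row 1: 21/3 = 7; row 2: 26/4 = 13/2. Minimum is 13/2 at row 2 (s2 leaves); pivot element 4.
Divide row 2 by 4; eliminate column x2 from the other rows.
Row 1 update in column x1: 3 − 3·(3/4) = 3/4.

3/4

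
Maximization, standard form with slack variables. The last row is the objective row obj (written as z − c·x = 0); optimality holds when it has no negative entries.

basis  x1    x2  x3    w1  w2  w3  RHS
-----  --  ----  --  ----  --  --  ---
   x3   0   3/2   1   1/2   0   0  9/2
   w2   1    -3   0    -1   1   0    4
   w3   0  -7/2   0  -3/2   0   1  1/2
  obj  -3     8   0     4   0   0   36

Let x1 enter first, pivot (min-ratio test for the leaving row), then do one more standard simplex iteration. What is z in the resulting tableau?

Ratio test on column x1 — row 1: entry 0 ≤ 0; row 2: 4/1 = 4; row 3: entry 0 ≤ 0. Minimum is 4 at row 2 (w2 leaves); pivot element 1.
Pivot on row 2; the obj-row RHS becomes 36 − (-3)·4 = 48.
Next entering variable (most negative obj-row entry -1): x2.
Ratio test on column x2 — row 1: (9/2)/(3/2) = 3; row 2: entry -3 ≤ 0; row 3: entry -7/2 ≤ 0. Minimum is 3 at row 1 (x3 leaves); pivot element 3/2.
After the second pivot the obj-row RHS is 48 − (-1)·3 = 51.

51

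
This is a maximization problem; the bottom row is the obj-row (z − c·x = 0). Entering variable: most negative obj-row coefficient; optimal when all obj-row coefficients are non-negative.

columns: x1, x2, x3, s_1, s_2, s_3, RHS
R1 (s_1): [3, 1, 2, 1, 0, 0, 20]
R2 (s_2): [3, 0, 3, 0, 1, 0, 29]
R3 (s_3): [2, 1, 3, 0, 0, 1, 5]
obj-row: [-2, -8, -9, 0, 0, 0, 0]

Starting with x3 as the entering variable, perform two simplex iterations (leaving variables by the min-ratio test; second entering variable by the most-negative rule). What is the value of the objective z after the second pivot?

40

Ratio test on column x3 — row 1: 20/2 = 10; row 2: 29/3 = 29/3; row 3: 5/3 = 5/3. Minimum is 5/3 at row 3 (s_3 leaves); pivot element 3.
Pivot on row 3; the obj-row RHS becomes 0 − (-9)·(5/3) = 15.
Next entering variable (most negative obj-row entry -5): x2.
Ratio test on column x2 — row 1: (50/3)/(1/3) = 50; row 2: entry -1 ≤ 0; row 3: (5/3)/(1/3) = 5. Minimum is 5 at row 3 (x3 leaves); pivot element 1/3.
After the second pivot the obj-row RHS is 15 − (-5)·5 = 40.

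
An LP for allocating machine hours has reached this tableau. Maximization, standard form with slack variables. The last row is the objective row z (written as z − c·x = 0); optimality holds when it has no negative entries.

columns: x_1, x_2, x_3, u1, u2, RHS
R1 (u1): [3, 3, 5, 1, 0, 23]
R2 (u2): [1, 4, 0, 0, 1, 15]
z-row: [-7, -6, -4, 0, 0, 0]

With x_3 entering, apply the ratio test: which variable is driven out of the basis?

u1

Column x_3 entries and ratios — u1: 23/5 = 23/5; u2: 0 ≤ 0, skip.
Smallest ratio is 23/5 in the row of u1, so u1 leaves.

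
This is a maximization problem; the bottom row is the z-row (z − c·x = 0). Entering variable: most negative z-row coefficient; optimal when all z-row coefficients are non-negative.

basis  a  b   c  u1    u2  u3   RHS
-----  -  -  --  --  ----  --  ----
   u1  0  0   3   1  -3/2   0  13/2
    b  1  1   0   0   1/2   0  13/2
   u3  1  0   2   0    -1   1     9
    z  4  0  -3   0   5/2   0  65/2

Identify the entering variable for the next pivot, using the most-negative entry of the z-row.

c

Negative z-row entries: c: -3.
The most negative is -3 in column c, so c enters.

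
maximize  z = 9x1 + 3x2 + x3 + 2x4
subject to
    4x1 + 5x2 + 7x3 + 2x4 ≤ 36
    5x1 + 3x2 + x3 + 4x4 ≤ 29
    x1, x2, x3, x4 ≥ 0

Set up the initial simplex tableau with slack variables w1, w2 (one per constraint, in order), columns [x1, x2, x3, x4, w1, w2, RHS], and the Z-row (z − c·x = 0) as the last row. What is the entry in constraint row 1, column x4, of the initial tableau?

2

Constraint 1 has coefficient 2 on x4.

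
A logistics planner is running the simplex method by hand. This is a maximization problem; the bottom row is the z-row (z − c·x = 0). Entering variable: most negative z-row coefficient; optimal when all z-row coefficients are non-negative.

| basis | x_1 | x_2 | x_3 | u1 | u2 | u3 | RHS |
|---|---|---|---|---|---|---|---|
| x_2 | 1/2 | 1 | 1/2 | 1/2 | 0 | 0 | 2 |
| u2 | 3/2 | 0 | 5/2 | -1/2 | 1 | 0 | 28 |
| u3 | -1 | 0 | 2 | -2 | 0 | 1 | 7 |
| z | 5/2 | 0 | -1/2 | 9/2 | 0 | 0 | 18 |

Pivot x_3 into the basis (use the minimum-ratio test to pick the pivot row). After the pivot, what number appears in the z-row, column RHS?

79/4

Ratio test on column x_3 — row 1: 2/(1/2) = 4; row 2: 28/(5/2) = 56/5; row 3: 7/2 = 7/2. Minimum is 7/2 at row 3 (u3 leaves); pivot element 2.
Divide row 3 by 2; eliminate column x_3 from the other rows.
z-row update in column RHS: 18 − (-1/2)·(7/2) = 79/4.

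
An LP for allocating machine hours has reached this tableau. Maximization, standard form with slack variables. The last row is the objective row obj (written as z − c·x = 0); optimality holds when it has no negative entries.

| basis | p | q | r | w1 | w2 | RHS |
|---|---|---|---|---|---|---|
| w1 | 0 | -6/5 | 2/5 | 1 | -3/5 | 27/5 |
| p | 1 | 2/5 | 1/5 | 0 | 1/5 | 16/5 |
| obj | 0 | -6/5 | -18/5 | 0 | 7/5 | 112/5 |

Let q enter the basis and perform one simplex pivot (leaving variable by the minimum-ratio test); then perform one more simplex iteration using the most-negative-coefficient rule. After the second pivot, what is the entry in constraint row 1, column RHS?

15

Ratio test on column q — row 1: entry -6/5 ≤ 0; row 2: (16/5)/(2/5) = 8. Minimum is 8 at row 2 (p leaves); pivot element 2/5.
Divide row 2 by 2/5; eliminate column q from the other rows.
Second iteration: most negative obj-row entry is -3 in column r, so r enters.
Ratio test on column r — row 1: 15/1 = 15; row 2: 8/(1/2) = 16. Minimum is 15 at row 1 (w1 leaves); pivot element 1.
Divide row 1 by 1; eliminate column r from the other rows.
After both pivots, the entry at constraint row 1, column RHS is 15.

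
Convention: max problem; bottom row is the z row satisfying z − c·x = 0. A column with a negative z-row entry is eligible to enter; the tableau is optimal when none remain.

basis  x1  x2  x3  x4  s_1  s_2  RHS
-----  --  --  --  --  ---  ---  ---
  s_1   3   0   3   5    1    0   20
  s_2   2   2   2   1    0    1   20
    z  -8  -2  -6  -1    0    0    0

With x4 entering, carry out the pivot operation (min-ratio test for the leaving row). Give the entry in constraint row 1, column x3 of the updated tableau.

Ratio test on column x4 — row 1: 20/5 = 4; row 2: 20/1 = 20. Minimum is 4 at row 1 (s_1 leaves); pivot element 5.
Divide row 1 by 5; eliminate column x4 from the other rows.
In the new row 1, the x3 entry is the old entry divided by the pivot: 3/5 = 3/5.

3/5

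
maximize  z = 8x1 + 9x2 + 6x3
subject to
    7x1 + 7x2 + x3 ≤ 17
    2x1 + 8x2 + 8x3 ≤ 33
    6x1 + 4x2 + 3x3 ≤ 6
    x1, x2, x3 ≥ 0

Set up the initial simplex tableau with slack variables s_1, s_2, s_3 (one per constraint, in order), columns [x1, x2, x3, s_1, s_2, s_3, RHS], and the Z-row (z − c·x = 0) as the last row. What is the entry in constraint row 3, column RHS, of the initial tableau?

6

The RHS of constraint 3 is b_3 = 6.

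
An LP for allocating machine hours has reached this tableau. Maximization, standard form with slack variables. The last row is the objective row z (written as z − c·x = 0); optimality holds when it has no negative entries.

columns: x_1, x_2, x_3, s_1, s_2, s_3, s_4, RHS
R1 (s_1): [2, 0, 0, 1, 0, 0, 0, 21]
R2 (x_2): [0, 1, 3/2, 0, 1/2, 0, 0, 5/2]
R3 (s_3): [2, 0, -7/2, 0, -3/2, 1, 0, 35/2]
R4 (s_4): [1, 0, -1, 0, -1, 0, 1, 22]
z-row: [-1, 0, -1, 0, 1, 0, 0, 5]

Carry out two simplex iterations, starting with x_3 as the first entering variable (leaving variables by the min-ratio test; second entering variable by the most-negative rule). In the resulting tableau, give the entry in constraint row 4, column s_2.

Ratio test on column x_3 — row 1: entry 0 ≤ 0; row 2: (5/2)/(3/2) = 5/3; row 3: entry -7/2 ≤ 0; row 4: entry -1 ≤ 0. Minimum is 5/3 at row 2 (x_2 leaves); pivot element 3/2.
Divide row 2 by 3/2; eliminate column x_3 from the other rows.
Second iteration: most negative z-row entry is -1 in column x_1, so x_1 enters.
Ratio test on column x_1 — row 1: 21/2 = 21/2; row 2: entry 0 ≤ 0; row 3: (70/3)/2 = 35/3; row 4: (71/3)/1 = 71/3. Minimum is 21/2 at row 1 (s_1 leaves); pivot element 2.
Divide row 1 by 2; eliminate column x_1 from the other rows.
After both pivots, the entry at constraint row 4, column s_2 is -2/3.

-2/3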